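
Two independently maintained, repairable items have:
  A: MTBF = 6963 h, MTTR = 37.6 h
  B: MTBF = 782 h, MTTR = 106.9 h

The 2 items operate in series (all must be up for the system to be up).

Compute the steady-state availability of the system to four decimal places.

0.8750

A(A) = MTBF/(MTBF+MTTR) = 6963/(6963+37.6) = 0.994629
A(B) = MTBF/(MTBF+MTTR) = 782/(782+106.9) = 0.879739
Series availability: 0.994629 × 0.879739 = 0.8750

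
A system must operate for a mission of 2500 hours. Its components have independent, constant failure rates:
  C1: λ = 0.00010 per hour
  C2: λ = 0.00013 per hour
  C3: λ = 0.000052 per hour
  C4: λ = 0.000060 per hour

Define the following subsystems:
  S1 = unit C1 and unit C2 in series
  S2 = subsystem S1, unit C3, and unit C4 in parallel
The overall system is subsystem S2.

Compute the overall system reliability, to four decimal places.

0.9926

R(C1) = exp(−0.00010 × 2500) = 0.778801
R(C2) = exp(−0.00013 × 2500) = 0.722527
R(C3) = exp(−0.000052 × 2500) = 0.878095
R(C4) = exp(−0.000060 × 2500) = 0.860708
Series (C1 and C2): 0.778801 × 0.722527 = 0.562705
Parallel ([0.562705], C3, and C4): 1 − (1 − 0.562705)(1 − 0.878095)(1 − 0.860708) = 0.9926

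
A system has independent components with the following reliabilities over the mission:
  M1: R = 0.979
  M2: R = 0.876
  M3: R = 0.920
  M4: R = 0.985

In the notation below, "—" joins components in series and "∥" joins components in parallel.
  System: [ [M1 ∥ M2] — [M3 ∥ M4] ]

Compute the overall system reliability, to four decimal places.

Parallel (M1 and M2): 1 − (1 − 0.979000)(1 − 0.876000) = 0.997396
Parallel (M3 and M4): 1 − (1 − 0.920000)(1 − 0.985000) = 0.998800
Series ([0.997396] and [0.998800]): 0.997396 × 0.998800 = 0.9962

0.9962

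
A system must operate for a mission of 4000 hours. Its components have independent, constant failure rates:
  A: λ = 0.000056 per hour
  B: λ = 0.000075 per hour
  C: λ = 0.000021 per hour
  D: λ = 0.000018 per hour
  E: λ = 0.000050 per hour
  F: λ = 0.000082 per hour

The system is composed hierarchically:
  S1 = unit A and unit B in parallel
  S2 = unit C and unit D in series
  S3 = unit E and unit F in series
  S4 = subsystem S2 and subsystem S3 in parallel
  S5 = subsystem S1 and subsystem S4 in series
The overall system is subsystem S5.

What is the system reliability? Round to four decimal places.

0.8918

R(A) = exp(−0.000056 × 4000) = 0.799315
R(B) = exp(−0.000075 × 4000) = 0.740818
R(C) = exp(−0.000021 × 4000) = 0.919431
R(D) = exp(−0.000018 × 4000) = 0.930531
R(E) = exp(−0.000050 × 4000) = 0.818731
R(F) = exp(−0.000082 × 4000) = 0.720363
Parallel (A and B): 1 − (1 − 0.799315)(1 − 0.740818) = 0.947986
Series (C and D): 0.919431 × 0.930531 = 0.855559
Series (E and F): 0.818731 × 0.720363 = 0.589784
Parallel ([0.855559] and [0.589784]): 1 − (1 − 0.855559)(1 − 0.589784) = 0.940748
Series ([0.947986] and [0.940748]): 0.947986 × 0.940748 = 0.8918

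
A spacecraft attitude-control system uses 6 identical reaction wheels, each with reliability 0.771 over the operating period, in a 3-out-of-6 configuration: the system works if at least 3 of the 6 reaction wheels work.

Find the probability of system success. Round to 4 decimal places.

R = Σ_{i=3}^{6} C(6,i) p^i (1−p)^{6−i} with p = 0.771
C(6,3)·0.771^3·0.229^3 = 0.110078
C(6,4)·0.771^4·0.229^2 = 0.277958
C(6,5)·0.771^5·0.229^1 = 0.374333
C(6,6)·0.771^6·0.229^0 = 0.210052
Sum = 0.9724

0.9724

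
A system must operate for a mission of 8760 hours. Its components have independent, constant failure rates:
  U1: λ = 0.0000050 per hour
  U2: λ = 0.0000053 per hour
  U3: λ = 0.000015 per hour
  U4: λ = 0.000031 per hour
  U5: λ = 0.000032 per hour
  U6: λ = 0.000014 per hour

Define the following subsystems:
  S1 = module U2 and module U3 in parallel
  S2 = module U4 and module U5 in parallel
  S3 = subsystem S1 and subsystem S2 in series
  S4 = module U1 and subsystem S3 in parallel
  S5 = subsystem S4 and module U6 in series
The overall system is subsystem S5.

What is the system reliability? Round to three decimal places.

R(U1) = exp(−0.0000050 × 8760) = 0.95715
R(U2) = exp(−0.0000053 × 8760) = 0.95463
R(U3) = exp(−0.000015 × 8760) = 0.87687
R(U4) = exp(−0.000031 × 8760) = 0.76219
R(U5) = exp(−0.000032 × 8760) = 0.75554
R(U6) = exp(−0.000014 × 8760) = 0.88458
Parallel (U2 and U3): 1 − (1 − 0.95463)(1 − 0.87687) = 0.99441
Parallel (U4 and U5): 1 − (1 − 0.76219)(1 − 0.75554) = 0.94186
Series ([0.99441] and [0.94186]): 0.99441 × 0.94186 = 0.93660
Parallel (U1 and [0.93660]): 1 − (1 − 0.95715)(1 − 0.93660) = 0.99728
Series ([0.99728] and U6): 0.99728 × 0.88458 = 0.882

0.882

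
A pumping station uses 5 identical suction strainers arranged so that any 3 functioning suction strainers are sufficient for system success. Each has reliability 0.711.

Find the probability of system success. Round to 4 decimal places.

R = Σ_{i=3}^{5} C(5,i) p^i (1−p)^{5−i} with p = 0.711
C(5,3)·0.711^3·0.289^2 = 0.300196
C(5,4)·0.711^4·0.289^1 = 0.369272
C(5,5)·0.711^5·0.289^0 = 0.181697
Sum = 0.8512

0.8512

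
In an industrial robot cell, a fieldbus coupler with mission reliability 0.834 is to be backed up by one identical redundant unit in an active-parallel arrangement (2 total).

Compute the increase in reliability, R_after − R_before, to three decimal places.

R_before = 0.834
R_after = 1 − (1 − 0.834)^2 = 0.972
ΔR = 0.972 − 0.834 = 0.138

0.138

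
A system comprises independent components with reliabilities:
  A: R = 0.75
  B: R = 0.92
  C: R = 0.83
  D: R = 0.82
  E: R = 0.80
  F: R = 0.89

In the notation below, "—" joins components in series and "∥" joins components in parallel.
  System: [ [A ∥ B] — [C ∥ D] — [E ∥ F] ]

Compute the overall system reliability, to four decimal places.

0.9291

Parallel (A and B): 1 − (1 − 0.750000)(1 − 0.920000) = 0.980000
Parallel (C and D): 1 − (1 − 0.830000)(1 − 0.820000) = 0.969400
Parallel (E and F): 1 − (1 − 0.800000)(1 − 0.890000) = 0.978000
Series ([0.980000], [0.969400], and [0.978000]): 0.980000 × 0.969400 × 0.978000 = 0.9291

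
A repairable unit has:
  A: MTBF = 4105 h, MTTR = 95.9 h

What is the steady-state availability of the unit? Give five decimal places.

0.97717

A(A) = MTBF/(MTBF+MTTR) = 4105/(4105+95.9) = 0.97717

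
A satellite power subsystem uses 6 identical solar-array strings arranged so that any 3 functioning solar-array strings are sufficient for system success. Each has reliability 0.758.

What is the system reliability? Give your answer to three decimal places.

R = Σ_{i=3}^{6} C(6,i) p^i (1−p)^{6−i} with p = 0.758
C(6,3)·0.758^3·0.242^3 = 0.12345
C(6,4)·0.758^4·0.242^2 = 0.29000
C(6,5)·0.758^5·0.242^1 = 0.36334
C(6,6)·0.758^6·0.242^0 = 0.18968
Sum = 0.966

0.966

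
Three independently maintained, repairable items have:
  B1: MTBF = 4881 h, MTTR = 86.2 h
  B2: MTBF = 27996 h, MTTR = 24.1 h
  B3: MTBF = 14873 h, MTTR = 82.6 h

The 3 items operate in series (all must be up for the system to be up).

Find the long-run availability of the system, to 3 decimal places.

A(B1) = MTBF/(MTBF+MTTR) = 4881/(4881+86.2) = 0.982646
A(B2) = MTBF/(MTBF+MTTR) = 27996/(27996+24.1) = 0.999140
A(B3) = MTBF/(MTBF+MTTR) = 14873/(14873+82.6) = 0.994477
Series availability: 0.982646 × 0.999140 × 0.994477 = 0.976

0.976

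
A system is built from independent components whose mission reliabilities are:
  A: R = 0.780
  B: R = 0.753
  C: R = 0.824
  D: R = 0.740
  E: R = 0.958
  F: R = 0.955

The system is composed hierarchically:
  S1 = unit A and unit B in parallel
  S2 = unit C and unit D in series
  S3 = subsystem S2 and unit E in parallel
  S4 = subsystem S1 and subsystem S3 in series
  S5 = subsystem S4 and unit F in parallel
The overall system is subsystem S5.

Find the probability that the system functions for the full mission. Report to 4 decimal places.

Parallel (A and B): 1 − (1 − 0.780000)(1 − 0.753000) = 0.945660
Series (C and D): 0.824000 × 0.740000 = 0.609760
Parallel ([0.609760] and E): 1 − (1 − 0.609760)(1 − 0.958000) = 0.983610
Series ([0.945660] and [0.983610]): 0.945660 × 0.983610 = 0.930161
Parallel ([0.930161] and F): 1 − (1 − 0.930161)(1 − 0.955000) = 0.9969

0.9969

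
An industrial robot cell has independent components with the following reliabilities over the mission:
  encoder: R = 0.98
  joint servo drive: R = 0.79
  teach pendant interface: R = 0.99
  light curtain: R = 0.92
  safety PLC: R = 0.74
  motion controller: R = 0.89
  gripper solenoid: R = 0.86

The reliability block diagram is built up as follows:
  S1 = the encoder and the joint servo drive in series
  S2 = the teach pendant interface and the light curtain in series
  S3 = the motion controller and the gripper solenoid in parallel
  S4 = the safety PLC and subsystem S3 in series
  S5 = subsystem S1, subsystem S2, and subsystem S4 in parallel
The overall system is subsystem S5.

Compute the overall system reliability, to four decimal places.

0.9945

Series (encoder and joint servo drive): 0.980000 × 0.790000 = 0.774200
Series (teach pendant interface and light curtain): 0.990000 × 0.920000 = 0.910800
Parallel (motion controller and gripper solenoid): 1 − (1 − 0.890000)(1 − 0.860000) = 0.984600
Series (safety PLC and [0.984600]): 0.740000 × 0.984600 = 0.728604
Parallel ([0.774200], [0.910800], and [0.728604]): 1 − (1 − 0.774200)(1 − 0.910800)(1 − 0.728604) = 0.9945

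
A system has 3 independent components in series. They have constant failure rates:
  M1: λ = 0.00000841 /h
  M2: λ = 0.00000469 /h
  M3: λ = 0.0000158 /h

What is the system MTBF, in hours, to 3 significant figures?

34600

Series of exponential components: λ_sys = Σ λ_i
λ_sys = 0.00000841 + 0.00000469 + 0.0000158 = 2.8900e-05 /h
MTBF = 1 / λ_sys = 34600 h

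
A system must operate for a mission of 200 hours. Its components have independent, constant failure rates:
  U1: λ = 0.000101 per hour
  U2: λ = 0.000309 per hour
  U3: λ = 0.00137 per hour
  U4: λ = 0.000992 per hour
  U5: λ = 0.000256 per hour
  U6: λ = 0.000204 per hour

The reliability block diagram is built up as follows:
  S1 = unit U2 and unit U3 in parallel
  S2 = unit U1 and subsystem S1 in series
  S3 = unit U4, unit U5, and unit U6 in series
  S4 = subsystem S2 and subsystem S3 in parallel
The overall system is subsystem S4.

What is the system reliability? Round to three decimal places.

R(U1) = exp(−0.000101 × 200) = 0.98000
R(U2) = exp(−0.000309 × 200) = 0.94007
R(U3) = exp(−0.00137 × 200) = 0.76033
R(U4) = exp(−0.000992 × 200) = 0.82004
R(U5) = exp(−0.000256 × 200) = 0.95009
R(U6) = exp(−0.000204 × 200) = 0.96002
Parallel (U2 and U3): 1 − (1 − 0.94007)(1 − 0.76033) = 0.98564
Series (U1 and [0.98564]): 0.98000 × 0.98564 = 0.96593
Series (U4, U5, and U6): 0.82004 × 0.95009 × 0.96002 = 0.74796
Parallel ([0.96593] and [0.74796]): 1 − (1 − 0.96593)(1 − 0.74796) = 0.991

0.991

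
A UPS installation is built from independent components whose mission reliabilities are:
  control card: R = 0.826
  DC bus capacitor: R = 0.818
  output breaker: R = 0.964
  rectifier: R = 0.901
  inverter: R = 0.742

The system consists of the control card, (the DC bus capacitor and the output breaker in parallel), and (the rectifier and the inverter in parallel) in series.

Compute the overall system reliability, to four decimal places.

Parallel (DC bus capacitor and output breaker): 1 − (1 − 0.818000)(1 − 0.964000) = 0.993448
Parallel (rectifier and inverter): 1 − (1 − 0.901000)(1 − 0.742000) = 0.974458
Series (control card, [0.993448], and [0.974458]): 0.826000 × 0.993448 × 0.974458 = 0.7996

0.7996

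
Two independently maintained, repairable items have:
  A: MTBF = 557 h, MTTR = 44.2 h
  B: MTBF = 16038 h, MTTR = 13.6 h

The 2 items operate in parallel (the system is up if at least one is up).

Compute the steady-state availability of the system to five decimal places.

A(A) = MTBF/(MTBF+MTTR) = 557/(557+44.2) = 0.926480
A(B) = MTBF/(MTBF+MTTR) = 16038/(16038+13.6) = 0.999153
Parallel availability: 1 − (1 − 0.926480)(1 − 0.999153) = 0.99994

0.99994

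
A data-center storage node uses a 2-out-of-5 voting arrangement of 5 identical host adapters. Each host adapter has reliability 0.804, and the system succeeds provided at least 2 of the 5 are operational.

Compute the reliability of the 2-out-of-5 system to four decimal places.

R = Σ_{i=2}^{5} C(5,i) p^i (1−p)^{5−i} with p = 0.804
C(5,2)·0.804^2·0.196^3 = 0.048672
C(5,3)·0.804^3·0.196^2 = 0.199655
C(5,4)·0.804^4·0.196^1 = 0.409497
C(5,5)·0.804^5·0.196^0 = 0.335954
Sum = 0.9938

0.9938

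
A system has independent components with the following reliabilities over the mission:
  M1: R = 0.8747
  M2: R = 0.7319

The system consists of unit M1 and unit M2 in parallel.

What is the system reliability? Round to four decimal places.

0.9664

Parallel (M1 and M2): 1 − (1 − 0.874700)(1 − 0.731900) = 0.9664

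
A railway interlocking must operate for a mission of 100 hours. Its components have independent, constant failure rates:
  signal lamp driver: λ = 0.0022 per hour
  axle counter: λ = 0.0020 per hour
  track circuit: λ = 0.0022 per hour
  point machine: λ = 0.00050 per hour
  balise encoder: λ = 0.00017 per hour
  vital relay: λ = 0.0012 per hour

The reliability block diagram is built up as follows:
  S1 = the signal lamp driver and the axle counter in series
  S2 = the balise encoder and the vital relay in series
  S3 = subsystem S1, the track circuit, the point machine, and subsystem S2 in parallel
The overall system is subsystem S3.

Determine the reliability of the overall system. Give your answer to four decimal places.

R(signal lamp driver) = exp(−0.0022 × 100) = 0.802519
R(axle counter) = exp(−0.0020 × 100) = 0.818731
R(track circuit) = exp(−0.0022 × 100) = 0.802519
R(point machine) = exp(−0.00050 × 100) = 0.951229
R(balise encoder) = exp(−0.00017 × 100) = 0.983144
R(vital relay) = exp(−0.0012 × 100) = 0.886920
Series (signal lamp driver and axle counter): 0.802519 × 0.818731 = 0.657047
Series (balise encoder and vital relay): 0.983144 × 0.886920 = 0.871970
Parallel ([0.657047], track circuit, point machine, and [0.871970]): 1 − (1 − 0.657047)(1 − 0.802519)(1 − 0.951229)(1 − 0.871970) = 0.9996

0.9996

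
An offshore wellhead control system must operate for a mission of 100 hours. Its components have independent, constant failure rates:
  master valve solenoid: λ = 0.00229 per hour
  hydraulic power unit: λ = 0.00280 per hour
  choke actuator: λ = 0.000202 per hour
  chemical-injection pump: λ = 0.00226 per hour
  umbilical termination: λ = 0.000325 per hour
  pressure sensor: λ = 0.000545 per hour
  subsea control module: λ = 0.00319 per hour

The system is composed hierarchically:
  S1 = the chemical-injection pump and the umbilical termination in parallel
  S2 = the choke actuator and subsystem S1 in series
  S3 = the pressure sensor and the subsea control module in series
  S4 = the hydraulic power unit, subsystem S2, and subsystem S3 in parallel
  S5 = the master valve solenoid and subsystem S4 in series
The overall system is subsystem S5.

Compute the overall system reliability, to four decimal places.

0.7937

R(master valve solenoid) = exp(−0.00229 × 100) = 0.795329
R(hydraulic power unit) = exp(−0.00280 × 100) = 0.755784
R(choke actuator) = exp(−0.000202 × 100) = 0.980003
R(chemical-injection pump) = exp(−0.00226 × 100) = 0.797718
R(umbilical termination) = exp(−0.000325 × 100) = 0.968022
R(pressure sensor) = exp(−0.000545 × 100) = 0.946959
R(subsea control module) = exp(−0.00319 × 100) = 0.726876
Parallel (chemical-injection pump and umbilical termination): 1 − (1 − 0.797718)(1 − 0.968022) = 0.993531
Series (choke actuator and [0.993531]): 0.980003 × 0.993531 = 0.973663
Series (pressure sensor and subsea control module): 0.946959 × 0.726876 = 0.688322
Parallel (hydraulic power unit, [0.973663], and [0.688322]): 1 − (1 − 0.755784)(1 − 0.973663)(1 − 0.688322) = 0.997995
Series (master valve solenoid and [0.997995]): 0.795329 × 0.997995 = 0.7937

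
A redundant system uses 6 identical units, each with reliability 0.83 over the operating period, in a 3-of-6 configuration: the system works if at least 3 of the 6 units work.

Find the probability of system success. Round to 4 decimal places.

R = Σ_{i=3}^{6} C(6,i) p^i (1−p)^{6−i} with p = 0.83
C(6,3)·0.83^3·0.17^3 = 0.056184
C(6,4)·0.83^4·0.17^2 = 0.205732
C(6,5)·0.83^5·0.17^1 = 0.401782
C(6,6)·0.83^6·0.17^0 = 0.326940
Sum = 0.9906

0.9906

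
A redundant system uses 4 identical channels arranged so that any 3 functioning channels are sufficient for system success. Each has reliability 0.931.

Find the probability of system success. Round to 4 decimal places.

0.9740

R = Σ_{i=3}^{4} C(4,i) p^i (1−p)^{4−i} with p = 0.931
C(4,3)·0.931^3·0.069^1 = 0.222719
C(4,4)·0.931^4·0.069^0 = 0.751275
Sum = 0.9740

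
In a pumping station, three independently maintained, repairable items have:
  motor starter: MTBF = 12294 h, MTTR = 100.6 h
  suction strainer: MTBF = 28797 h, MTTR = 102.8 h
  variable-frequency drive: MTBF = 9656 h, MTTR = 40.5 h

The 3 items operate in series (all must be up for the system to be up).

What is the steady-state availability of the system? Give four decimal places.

0.9842

A(motor starter) = MTBF/(MTBF+MTTR) = 12294/(12294+100.6) = 0.991884
A(suction strainer) = MTBF/(MTBF+MTTR) = 28797/(28797+102.8) = 0.996443
A(variable-frequency drive) = MTBF/(MTBF+MTTR) = 9656/(9656+40.5) = 0.995823
Series availability: 0.991884 × 0.996443 × 0.995823 = 0.9842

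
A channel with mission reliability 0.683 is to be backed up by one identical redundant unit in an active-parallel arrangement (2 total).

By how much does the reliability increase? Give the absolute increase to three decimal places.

R_before = 0.683
R_after = 1 − (1 − 0.683)^2 = 0.900
ΔR = 0.900 − 0.683 = 0.217

0.217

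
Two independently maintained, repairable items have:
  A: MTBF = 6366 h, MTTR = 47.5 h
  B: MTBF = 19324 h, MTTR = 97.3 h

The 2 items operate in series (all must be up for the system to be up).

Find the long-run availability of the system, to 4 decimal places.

A(A) = MTBF/(MTBF+MTTR) = 6366/(6366+47.5) = 0.992594
A(B) = MTBF/(MTBF+MTTR) = 19324/(19324+97.3) = 0.994990
Series availability: 0.992594 × 0.994990 = 0.9876

0.9876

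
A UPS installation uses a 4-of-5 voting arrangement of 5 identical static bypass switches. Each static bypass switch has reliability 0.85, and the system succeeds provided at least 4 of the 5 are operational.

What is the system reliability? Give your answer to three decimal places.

R = Σ_{i=4}^{5} C(5,i) p^i (1−p)^{5−i} with p = 0.85
C(5,4)·0.85^4·0.15^1 = 0.39150
C(5,5)·0.85^5·0.15^0 = 0.44371
Sum = 0.835

0.835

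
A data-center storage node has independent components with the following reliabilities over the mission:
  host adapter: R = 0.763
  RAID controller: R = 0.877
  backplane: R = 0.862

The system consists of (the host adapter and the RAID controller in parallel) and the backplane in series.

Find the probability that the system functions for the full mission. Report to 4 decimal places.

0.8369

Parallel (host adapter and RAID controller): 1 − (1 − 0.763000)(1 − 0.877000) = 0.970849
Series ([0.970849] and backplane): 0.970849 × 0.862000 = 0.8369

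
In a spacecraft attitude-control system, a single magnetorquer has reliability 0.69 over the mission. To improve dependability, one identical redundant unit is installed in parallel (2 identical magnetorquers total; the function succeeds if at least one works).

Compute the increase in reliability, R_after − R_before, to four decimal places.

0.2139

R_before = 0.69
R_after = 1 − (1 − 0.69)^2 = 0.9039
ΔR = 0.9039 − 0.69 = 0.2139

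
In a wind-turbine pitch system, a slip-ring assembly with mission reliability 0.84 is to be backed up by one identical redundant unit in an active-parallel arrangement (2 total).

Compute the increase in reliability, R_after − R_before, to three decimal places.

0.134

R_before = 0.84
R_after = 1 − (1 − 0.84)^2 = 0.974
ΔR = 0.974 − 0.84 = 0.134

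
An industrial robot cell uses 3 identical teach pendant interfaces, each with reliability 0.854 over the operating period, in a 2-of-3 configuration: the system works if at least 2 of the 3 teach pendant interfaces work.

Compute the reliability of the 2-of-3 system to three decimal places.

R = Σ_{i=2}^{3} C(3,i) p^i (1−p)^{3−i} with p = 0.854
C(3,2)·0.854^2·0.146^1 = 0.31944
C(3,3)·0.854^3·0.146^0 = 0.62284
Sum = 0.942

0.942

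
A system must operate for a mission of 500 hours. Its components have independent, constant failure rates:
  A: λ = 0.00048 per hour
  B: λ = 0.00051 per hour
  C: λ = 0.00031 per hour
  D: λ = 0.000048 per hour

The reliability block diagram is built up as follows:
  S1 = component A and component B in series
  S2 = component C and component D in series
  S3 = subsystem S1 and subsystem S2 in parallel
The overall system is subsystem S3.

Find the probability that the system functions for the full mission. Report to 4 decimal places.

0.9360

R(A) = exp(−0.00048 × 500) = 0.786628
R(B) = exp(−0.00051 × 500) = 0.774916
R(C) = exp(−0.00031 × 500) = 0.856415
R(D) = exp(−0.000048 × 500) = 0.976286
Series (A and B): 0.786628 × 0.774916 = 0.609571
Series (C and D): 0.856415 × 0.976286 = 0.836106
Parallel ([0.609571] and [0.836106]): 1 − (1 − 0.609571)(1 − 0.836106) = 0.9360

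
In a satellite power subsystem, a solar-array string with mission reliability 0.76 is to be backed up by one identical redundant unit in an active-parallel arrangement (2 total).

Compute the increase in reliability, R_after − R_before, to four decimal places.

R_before = 0.76
R_after = 1 − (1 − 0.76)^2 = 0.9424
ΔR = 0.9424 − 0.76 = 0.1824

0.1824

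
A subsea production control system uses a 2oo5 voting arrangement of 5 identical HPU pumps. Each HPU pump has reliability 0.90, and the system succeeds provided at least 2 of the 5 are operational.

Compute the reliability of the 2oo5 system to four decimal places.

0.9995

R = Σ_{i=2}^{5} C(5,i) p^i (1−p)^{5−i} with p = 0.90
C(5,2)·0.90^2·0.10^3 = 0.008100
C(5,3)·0.90^3·0.10^2 = 0.072900
C(5,4)·0.90^4·0.10^1 = 0.328050
C(5,5)·0.90^5·0.10^0 = 0.590490
Sum = 0.9995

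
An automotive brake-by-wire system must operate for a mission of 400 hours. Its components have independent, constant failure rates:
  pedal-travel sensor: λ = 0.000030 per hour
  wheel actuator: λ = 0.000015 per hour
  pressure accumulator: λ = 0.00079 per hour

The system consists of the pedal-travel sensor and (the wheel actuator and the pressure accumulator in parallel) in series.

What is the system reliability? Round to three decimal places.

0.986

R(pedal-travel sensor) = exp(−0.000030 × 400) = 0.98807
R(wheel actuator) = exp(−0.000015 × 400) = 0.99402
R(pressure accumulator) = exp(−0.00079 × 400) = 0.72906
Parallel (wheel actuator and pressure accumulator): 1 − (1 − 0.99402)(1 − 0.72906) = 0.99838
Series (pedal-travel sensor and [0.99838]): 0.98807 × 0.99838 = 0.986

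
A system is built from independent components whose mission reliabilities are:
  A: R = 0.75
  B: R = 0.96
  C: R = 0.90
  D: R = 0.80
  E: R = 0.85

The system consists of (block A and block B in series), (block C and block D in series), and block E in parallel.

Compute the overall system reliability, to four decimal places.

0.9882

Series (A and B): 0.750000 × 0.960000 = 0.720000
Series (C and D): 0.900000 × 0.800000 = 0.720000
Parallel ([0.720000], [0.720000], and E): 1 − (1 − 0.720000)(1 − 0.720000)(1 − 0.850000) = 0.9882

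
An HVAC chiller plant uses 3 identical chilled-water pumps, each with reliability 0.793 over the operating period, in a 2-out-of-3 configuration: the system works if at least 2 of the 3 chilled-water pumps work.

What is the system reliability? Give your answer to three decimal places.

R = Σ_{i=2}^{3} C(3,i) p^i (1−p)^{3−i} with p = 0.793
C(3,2)·0.793^2·0.207^1 = 0.39052
C(3,3)·0.793^3·0.207^0 = 0.49868
Sum = 0.889

0.889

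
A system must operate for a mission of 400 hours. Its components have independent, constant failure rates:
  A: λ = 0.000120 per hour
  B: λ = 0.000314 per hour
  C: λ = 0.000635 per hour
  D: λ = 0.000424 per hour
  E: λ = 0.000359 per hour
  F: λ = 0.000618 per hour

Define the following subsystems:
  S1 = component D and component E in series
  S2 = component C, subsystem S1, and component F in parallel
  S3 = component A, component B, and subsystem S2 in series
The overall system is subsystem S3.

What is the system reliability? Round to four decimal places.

0.8295

R(A) = exp(−0.000120 × 400) = 0.953134
R(B) = exp(−0.000314 × 400) = 0.881968
R(C) = exp(−0.000635 × 400) = 0.775692
R(D) = exp(−0.000424 × 400) = 0.844002
R(E) = exp(−0.000359 × 400) = 0.866234
R(F) = exp(−0.000618 × 400) = 0.780984
Series (D and E): 0.844002 × 0.866234 = 0.731103
Parallel (C, [0.731103], and F): 1 − (1 − 0.775692)(1 − 0.731103)(1 − 0.780984) = 0.986790
Series (A, B, and [0.986790]): 0.953134 × 0.881968 × 0.986790 = 0.8295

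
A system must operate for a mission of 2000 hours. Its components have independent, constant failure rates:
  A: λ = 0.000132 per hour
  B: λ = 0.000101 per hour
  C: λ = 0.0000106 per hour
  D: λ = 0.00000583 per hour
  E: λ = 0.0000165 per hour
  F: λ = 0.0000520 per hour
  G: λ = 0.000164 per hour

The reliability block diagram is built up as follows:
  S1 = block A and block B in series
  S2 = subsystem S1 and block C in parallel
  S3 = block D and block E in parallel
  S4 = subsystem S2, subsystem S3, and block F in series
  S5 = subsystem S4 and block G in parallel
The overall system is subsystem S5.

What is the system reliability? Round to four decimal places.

0.9703

R(A) = exp(−0.000132 × 2000) = 0.767974
R(B) = exp(−0.000101 × 2000) = 0.817095
R(C) = exp(−0.0000106 × 2000) = 0.979023
R(D) = exp(−0.00000583 × 2000) = 0.988408
R(E) = exp(−0.0000165 × 2000) = 0.967539
R(F) = exp(−0.0000520 × 2000) = 0.901225
R(G) = exp(−0.000164 × 2000) = 0.720363
Series (A and B): 0.767974 × 0.817095 = 0.627508
Parallel ([0.627508] and C): 1 − (1 − 0.627508)(1 − 0.979023) = 0.992186
Parallel (D and E): 1 − (1 − 0.988408)(1 − 0.967539) = 0.999624
Series ([0.992186], [0.999624], and F): 0.992186 × 0.999624 × 0.901225 = 0.893847
Parallel ([0.893847] and G): 1 − (1 − 0.893847)(1 − 0.720363) = 0.9703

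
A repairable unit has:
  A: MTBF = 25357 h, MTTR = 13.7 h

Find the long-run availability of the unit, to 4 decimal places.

A(A) = MTBF/(MTBF+MTTR) = 25357/(25357+13.7) = 0.9995

0.9995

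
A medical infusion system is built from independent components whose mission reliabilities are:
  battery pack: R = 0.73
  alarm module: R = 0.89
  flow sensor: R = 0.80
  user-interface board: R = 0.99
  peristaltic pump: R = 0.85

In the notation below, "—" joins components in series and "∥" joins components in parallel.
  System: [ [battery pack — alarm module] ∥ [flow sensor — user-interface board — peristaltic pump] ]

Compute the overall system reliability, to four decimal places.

0.8855

Series (battery pack and alarm module): 0.730000 × 0.890000 = 0.649700
Series (flow sensor, user-interface board, and peristaltic pump): 0.800000 × 0.990000 × 0.850000 = 0.673200
Parallel ([0.649700] and [0.673200]): 1 − (1 − 0.649700)(1 − 0.673200) = 0.8855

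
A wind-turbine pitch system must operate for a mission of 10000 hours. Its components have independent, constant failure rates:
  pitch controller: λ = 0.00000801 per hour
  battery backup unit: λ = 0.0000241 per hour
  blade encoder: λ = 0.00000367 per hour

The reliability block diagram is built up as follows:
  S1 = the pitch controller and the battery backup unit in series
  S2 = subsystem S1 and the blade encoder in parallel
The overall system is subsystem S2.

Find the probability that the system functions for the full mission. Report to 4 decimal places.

0.9901

R(pitch controller) = exp(−0.00000801 × 10000) = 0.923024
R(battery backup unit) = exp(−0.0000241 × 10000) = 0.785842
R(blade encoder) = exp(−0.00000367 × 10000) = 0.963965
Series (pitch controller and battery backup unit): 0.923024 × 0.785842 = 0.725351
Parallel ([0.725351] and blade encoder): 1 − (1 − 0.725351)(1 − 0.963965) = 0.9901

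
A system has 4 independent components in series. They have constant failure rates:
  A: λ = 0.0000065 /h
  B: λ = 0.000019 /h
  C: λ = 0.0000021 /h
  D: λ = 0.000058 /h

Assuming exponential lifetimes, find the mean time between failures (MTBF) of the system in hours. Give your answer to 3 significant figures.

Series of exponential components: λ_sys = Σ λ_i
λ_sys = 0.0000065 + 0.000019 + 0.0000021 + 0.000058 = 8.5600e-05 /h
MTBF = 1 / λ_sys = 11700 h

11700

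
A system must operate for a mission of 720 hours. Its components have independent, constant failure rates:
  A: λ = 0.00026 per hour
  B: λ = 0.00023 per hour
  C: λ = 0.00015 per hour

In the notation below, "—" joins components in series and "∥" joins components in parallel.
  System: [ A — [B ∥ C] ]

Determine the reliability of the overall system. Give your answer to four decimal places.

0.8163

R(A) = exp(−0.00026 × 720) = 0.829278
R(B) = exp(−0.00023 × 720) = 0.847385
R(C) = exp(−0.00015 × 720) = 0.897628
Parallel (B and C): 1 − (1 − 0.847385)(1 − 0.897628) = 0.984376
Series (A and [0.984376]): 0.829278 × 0.984376 = 0.8163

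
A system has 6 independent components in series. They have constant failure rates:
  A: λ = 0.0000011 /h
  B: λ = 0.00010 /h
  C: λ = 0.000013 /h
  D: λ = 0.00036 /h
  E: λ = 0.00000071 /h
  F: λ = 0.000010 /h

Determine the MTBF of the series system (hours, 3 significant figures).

2060

Series of exponential components: λ_sys = Σ λ_i
λ_sys = 0.0000011 + 0.00010 + 0.000013 + 0.00036 + 0.00000071 + 0.000010 = 4.8481e-04 /h
MTBF = 1 / λ_sys = 2060 h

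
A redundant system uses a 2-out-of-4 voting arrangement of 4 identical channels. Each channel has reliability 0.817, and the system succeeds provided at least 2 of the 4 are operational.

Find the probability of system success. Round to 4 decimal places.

0.9789

R = Σ_{i=2}^{4} C(4,i) p^i (1−p)^{4−i} with p = 0.817
C(4,2)·0.817^2·0.183^2 = 0.134121
C(4,3)·0.817^3·0.183^1 = 0.399188
C(4,4)·0.817^4·0.183^0 = 0.445542
Sum = 0.9789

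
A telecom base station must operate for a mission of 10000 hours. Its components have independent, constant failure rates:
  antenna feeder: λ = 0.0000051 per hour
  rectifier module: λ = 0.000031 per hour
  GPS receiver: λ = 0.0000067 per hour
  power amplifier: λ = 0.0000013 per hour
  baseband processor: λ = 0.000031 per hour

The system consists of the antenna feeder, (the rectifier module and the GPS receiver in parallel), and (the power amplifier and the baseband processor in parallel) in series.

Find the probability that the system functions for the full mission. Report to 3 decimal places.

R(antenna feeder) = exp(−0.0000051 × 10000) = 0.95028
R(rectifier module) = exp(−0.000031 × 10000) = 0.73345
R(GPS receiver) = exp(−0.0000067 × 10000) = 0.93520
R(power amplifier) = exp(−0.0000013 × 10000) = 0.98708
R(baseband processor) = exp(−0.000031 × 10000) = 0.73345
Parallel (rectifier module and GPS receiver): 1 − (1 − 0.73345)(1 − 0.93520) = 0.98273
Parallel (power amplifier and baseband processor): 1 − (1 − 0.98708)(1 − 0.73345) = 0.99656
Series (antenna feeder, [0.98273], and [0.99656]): 0.95028 × 0.98273 × 0.99656 = 0.931

0.931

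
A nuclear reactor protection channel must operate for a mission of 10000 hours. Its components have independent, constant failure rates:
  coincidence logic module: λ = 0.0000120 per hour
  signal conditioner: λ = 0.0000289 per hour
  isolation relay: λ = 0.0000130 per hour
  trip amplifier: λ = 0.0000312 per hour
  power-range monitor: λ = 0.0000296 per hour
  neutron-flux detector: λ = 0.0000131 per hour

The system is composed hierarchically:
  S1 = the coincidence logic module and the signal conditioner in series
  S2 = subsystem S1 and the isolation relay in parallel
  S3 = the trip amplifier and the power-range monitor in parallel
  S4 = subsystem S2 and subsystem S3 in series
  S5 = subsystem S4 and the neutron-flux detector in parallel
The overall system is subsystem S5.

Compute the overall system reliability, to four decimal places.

R(coincidence logic module) = exp(−0.0000120 × 10000) = 0.886920
R(signal conditioner) = exp(−0.0000289 × 10000) = 0.749012
R(isolation relay) = exp(−0.0000130 × 10000) = 0.878095
R(trip amplifier) = exp(−0.0000312 × 10000) = 0.731982
R(power-range monitor) = exp(−0.0000296 × 10000) = 0.743787
R(neutron-flux detector) = exp(−0.0000131 × 10000) = 0.877218
Series (coincidence logic module and signal conditioner): 0.886920 × 0.749012 = 0.664314
Parallel ([0.664314] and isolation relay): 1 − (1 − 0.664314)(1 − 0.878095) = 0.959078
Parallel (trip amplifier and power-range monitor): 1 − (1 − 0.731982)(1 − 0.743787) = 0.931330
Series ([0.959078] and [0.931330]): 0.959078 × 0.931330 = 0.893218
Parallel ([0.893218] and neutron-flux detector): 1 − (1 − 0.893218)(1 − 0.877218) = 0.9869

0.9869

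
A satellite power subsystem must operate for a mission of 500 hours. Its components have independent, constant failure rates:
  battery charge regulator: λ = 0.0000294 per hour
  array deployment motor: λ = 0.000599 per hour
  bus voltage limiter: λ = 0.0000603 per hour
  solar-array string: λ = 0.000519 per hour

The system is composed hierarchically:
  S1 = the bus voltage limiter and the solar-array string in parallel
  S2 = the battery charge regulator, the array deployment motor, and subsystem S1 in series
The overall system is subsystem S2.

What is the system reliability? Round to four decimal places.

0.7254

R(battery charge regulator) = exp(−0.0000294 × 500) = 0.985408
R(array deployment motor) = exp(−0.000599 × 500) = 0.741189
R(bus voltage limiter) = exp(−0.0000603 × 500) = 0.970300
R(solar-array string) = exp(−0.000519 × 500) = 0.771437
Parallel (bus voltage limiter and solar-array string): 1 − (1 − 0.970300)(1 − 0.771437) = 0.993212
Series (battery charge regulator, array deployment motor, and [0.993212]): 0.985408 × 0.741189 × 0.993212 = 0.7254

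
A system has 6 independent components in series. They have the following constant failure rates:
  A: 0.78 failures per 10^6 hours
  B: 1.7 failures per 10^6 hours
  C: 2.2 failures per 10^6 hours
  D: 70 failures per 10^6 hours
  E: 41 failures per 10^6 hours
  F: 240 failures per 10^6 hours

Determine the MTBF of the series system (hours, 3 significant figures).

Series of exponential components: λ_sys = Σ λ_i
λ_sys = 0.00000078 + 0.0000017 + 0.0000022 + 0.000070 + 0.000041 + 0.00024 = 3.5568e-04 /h
MTBF = 1 / λ_sys = 2810 h

2810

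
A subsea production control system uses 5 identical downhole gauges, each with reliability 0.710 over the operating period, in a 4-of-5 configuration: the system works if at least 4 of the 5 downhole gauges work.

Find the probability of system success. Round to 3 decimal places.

0.549

R = Σ_{i=4}^{5} C(5,i) p^i (1−p)^{5−i} with p = 0.710
C(5,4)·0.710^4·0.290^1 = 0.36847
C(5,5)·0.710^5·0.290^0 = 0.18042
Sum = 0.549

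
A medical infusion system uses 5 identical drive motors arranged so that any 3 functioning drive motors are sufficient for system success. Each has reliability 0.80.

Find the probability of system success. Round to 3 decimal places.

0.942

R = Σ_{i=3}^{5} C(5,i) p^i (1−p)^{5−i} with p = 0.80
C(5,3)·0.80^3·0.20^2 = 0.20480
C(5,4)·0.80^4·0.20^1 = 0.40960
C(5,5)·0.80^5·0.20^0 = 0.32768
Sum = 0.942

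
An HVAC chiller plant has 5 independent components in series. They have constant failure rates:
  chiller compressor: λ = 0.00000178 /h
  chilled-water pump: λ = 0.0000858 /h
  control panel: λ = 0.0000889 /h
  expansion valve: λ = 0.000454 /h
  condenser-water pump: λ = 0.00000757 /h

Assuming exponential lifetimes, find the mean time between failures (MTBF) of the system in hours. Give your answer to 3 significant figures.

Series of exponential components: λ_sys = Σ λ_i
λ_sys = 0.00000178 + 0.0000858 + 0.0000889 + 0.000454 + 0.00000757 = 6.3805e-04 /h
MTBF = 1 / λ_sys = 1570 h

1570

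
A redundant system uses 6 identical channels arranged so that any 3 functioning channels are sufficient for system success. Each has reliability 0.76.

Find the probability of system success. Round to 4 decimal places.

0.9674

R = Σ_{i=3}^{6} C(6,i) p^i (1−p)^{6−i} with p = 0.76
C(6,3)·0.76^3·0.24^3 = 0.121368
C(6,4)·0.76^4·0.24^2 = 0.288249
C(6,5)·0.76^5·0.24^1 = 0.365116
C(6,6)·0.76^6·0.24^0 = 0.192700
Sum = 0.9674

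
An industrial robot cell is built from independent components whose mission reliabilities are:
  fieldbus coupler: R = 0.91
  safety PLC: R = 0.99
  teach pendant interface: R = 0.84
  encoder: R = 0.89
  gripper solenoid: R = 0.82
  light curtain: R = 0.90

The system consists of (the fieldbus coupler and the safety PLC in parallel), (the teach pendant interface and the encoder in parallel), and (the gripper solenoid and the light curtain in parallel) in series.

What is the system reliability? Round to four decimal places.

Parallel (fieldbus coupler and safety PLC): 1 − (1 − 0.910000)(1 − 0.990000) = 0.999100
Parallel (teach pendant interface and encoder): 1 − (1 − 0.840000)(1 − 0.890000) = 0.982400
Parallel (gripper solenoid and light curtain): 1 − (1 − 0.820000)(1 − 0.900000) = 0.982000
Series ([0.999100], [0.982400], and [0.982000]): 0.999100 × 0.982400 × 0.982000 = 0.9638

0.9638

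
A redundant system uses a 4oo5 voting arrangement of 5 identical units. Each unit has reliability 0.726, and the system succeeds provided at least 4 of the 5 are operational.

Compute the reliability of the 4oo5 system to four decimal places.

0.5823

R = Σ_{i=4}^{5} C(5,i) p^i (1−p)^{5−i} with p = 0.726
C(5,4)·0.726^4·0.274^1 = 0.380598
C(5,5)·0.726^5·0.274^0 = 0.201689
Sum = 0.5823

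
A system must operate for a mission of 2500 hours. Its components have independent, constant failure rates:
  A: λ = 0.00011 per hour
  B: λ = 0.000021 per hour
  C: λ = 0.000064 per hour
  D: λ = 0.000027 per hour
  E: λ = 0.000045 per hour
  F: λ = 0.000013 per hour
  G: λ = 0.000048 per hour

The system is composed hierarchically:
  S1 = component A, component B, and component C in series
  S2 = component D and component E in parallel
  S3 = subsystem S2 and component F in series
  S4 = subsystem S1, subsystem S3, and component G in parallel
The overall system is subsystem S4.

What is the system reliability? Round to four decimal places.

R(A) = exp(−0.00011 × 2500) = 0.759572
R(B) = exp(−0.000021 × 2500) = 0.948854
R(C) = exp(−0.000064 × 2500) = 0.852144
R(D) = exp(−0.000027 × 2500) = 0.934728
R(E) = exp(−0.000045 × 2500) = 0.893597
R(F) = exp(−0.000013 × 2500) = 0.968022
R(G) = exp(−0.000048 × 2500) = 0.886920
Series (A, B, and C): 0.759572 × 0.948854 × 0.852144 = 0.614160
Parallel (D and E): 1 − (1 − 0.934728)(1 − 0.893597) = 0.993055
Series ([0.993055] and F): 0.993055 × 0.968022 = 0.961299
Parallel ([0.614160], [0.961299], and G): 1 − (1 − 0.614160)(1 − 0.961299)(1 − 0.886920) = 0.9983

0.9983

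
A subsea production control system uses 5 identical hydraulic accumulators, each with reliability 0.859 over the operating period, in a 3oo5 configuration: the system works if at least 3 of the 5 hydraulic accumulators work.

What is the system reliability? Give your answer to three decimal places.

0.978

R = Σ_{i=3}^{5} C(5,i) p^i (1−p)^{5−i} with p = 0.859
C(5,3)·0.859^3·0.141^2 = 0.12601
C(5,4)·0.859^4·0.141^1 = 0.38385
C(5,5)·0.859^5·0.141^0 = 0.46770
Sum = 0.978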